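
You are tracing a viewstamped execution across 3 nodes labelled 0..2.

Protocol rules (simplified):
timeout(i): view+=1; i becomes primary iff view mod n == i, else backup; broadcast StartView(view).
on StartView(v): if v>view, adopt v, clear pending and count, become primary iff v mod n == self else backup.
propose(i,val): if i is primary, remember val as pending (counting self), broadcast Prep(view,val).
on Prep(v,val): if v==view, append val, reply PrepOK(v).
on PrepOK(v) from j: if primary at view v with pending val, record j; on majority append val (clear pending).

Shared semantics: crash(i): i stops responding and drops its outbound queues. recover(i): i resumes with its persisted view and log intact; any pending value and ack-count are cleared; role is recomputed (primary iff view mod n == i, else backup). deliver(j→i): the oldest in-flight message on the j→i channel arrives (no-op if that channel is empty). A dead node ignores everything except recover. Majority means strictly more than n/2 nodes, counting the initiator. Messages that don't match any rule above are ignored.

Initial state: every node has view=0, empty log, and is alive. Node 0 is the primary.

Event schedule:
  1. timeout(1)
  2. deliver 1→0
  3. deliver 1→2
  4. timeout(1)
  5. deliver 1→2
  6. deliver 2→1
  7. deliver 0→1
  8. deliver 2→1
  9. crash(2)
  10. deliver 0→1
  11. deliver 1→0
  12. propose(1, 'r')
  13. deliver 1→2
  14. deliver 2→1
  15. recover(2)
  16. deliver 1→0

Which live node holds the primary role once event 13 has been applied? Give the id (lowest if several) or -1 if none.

-1

step 1 timeout(1): 1={prim,v=1,log=-}
step 2 deliver 1→0: 0={back,v=1,log=-}
step 3 deliver 1→2: 2={back,v=1,log=-}
step 4 timeout(1): 1={back,v=2,log=-}
step 5 deliver 1→2: 2={prim,v=2,log=-}
step 6 deliver 2→1: —
step 7 deliver 0→1: —
step 8 deliver 2→1: —
step 9 crash(2): 2={✗prim,v=2,log=-}
step 10 deliver 0→1: —
step 11 deliver 1→0: 0={back,v=2,log=-}
step 12 propose(1,'r'): —
step 13 deliver 1→2: —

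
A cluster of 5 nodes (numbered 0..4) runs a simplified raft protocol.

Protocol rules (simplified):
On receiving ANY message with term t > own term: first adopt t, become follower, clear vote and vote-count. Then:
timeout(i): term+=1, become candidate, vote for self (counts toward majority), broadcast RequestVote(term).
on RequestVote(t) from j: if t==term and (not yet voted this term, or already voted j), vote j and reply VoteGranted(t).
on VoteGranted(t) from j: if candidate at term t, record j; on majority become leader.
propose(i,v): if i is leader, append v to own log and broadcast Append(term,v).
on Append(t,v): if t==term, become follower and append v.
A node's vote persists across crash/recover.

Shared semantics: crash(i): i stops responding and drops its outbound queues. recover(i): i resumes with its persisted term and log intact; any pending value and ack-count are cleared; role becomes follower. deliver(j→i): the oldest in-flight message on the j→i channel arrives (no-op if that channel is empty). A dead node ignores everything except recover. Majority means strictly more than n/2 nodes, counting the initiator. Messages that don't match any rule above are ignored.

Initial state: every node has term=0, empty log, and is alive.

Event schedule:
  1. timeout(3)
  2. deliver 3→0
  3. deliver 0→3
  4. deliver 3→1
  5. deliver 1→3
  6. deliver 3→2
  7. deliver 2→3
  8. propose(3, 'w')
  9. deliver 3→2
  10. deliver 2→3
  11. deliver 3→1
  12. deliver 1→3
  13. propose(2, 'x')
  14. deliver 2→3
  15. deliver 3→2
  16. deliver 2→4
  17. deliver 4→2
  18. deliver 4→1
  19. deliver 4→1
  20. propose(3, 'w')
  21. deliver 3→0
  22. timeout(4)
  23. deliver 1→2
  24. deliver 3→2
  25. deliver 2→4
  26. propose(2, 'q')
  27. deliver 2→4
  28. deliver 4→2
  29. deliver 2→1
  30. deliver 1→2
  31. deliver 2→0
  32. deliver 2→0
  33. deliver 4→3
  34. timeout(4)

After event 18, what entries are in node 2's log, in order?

e1 timeout(3): 3[cand,t=1,-]
e2 deliver 3→0: 0[foll,t=1,-]
e3 deliver 0→3: ·
e4 deliver 3→1: 1[foll,t=1,-]
e5 deliver 1→3: 3[lead,t=1,-]
e6 deliver 3→2: 2[foll,t=1,-]
e7 deliver 2→3: ·
e8 propose(3,'w'): 3[lead,t=1,w]
e9 deliver 3→2: 2[foll,t=1,w]
e10 deliver 2→3: ·
e11 deliver 3→1: 1[foll,t=1,w]
e12 deliver 1→3: ·
e13 propose(2,'x'): ·
e14 deliver 2→3: ·
e15 deliver 3→2: ·
e16 deliver 2→4: ·
e17 deliver 4→2: ·
e18 deliver 4→1: ·

w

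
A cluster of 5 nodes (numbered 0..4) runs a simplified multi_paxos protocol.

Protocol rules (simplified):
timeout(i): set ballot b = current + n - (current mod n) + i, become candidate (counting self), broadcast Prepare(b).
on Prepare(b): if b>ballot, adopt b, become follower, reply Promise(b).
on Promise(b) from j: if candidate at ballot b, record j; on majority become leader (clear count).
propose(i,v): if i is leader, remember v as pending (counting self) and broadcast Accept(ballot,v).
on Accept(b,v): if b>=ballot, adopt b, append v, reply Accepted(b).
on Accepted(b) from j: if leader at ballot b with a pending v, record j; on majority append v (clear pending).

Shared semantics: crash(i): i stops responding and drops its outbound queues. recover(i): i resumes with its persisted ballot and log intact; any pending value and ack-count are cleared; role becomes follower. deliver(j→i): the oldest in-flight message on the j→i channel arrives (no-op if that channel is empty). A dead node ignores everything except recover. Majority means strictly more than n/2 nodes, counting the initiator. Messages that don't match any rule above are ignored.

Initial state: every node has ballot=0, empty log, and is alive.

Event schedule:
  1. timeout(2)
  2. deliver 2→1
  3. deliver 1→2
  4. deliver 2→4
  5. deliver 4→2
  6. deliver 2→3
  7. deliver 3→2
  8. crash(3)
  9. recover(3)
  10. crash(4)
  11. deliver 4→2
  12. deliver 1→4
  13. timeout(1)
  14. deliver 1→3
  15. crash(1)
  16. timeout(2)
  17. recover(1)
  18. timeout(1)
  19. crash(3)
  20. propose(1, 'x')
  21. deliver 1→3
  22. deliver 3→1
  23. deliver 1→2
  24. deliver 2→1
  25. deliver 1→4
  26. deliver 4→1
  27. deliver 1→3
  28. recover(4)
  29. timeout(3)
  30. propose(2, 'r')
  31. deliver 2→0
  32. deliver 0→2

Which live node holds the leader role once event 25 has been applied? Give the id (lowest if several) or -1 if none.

[1] timeout(2) → N2(cand b7 [-])
[2] deliver 2→1 → N1(foll b7 [-])
[3] deliver 1→2 → ∅
[4] deliver 2→4 → N4(foll b7 [-])
[5] deliver 4→2 → N2(lead b7 [-])
[6] deliver 2→3 → N3(foll b7 [-])
[7] deliver 3→2 → ∅
[8] crash(3) → N3(✗foll b7 [-])
[9] recover(3) → N3(foll b7 [-])
[10] crash(4) → N4(✗foll b7 [-])
[11] deliver 4→2 → ∅
[12] deliver 1→4 → ∅
[13] timeout(1) → N1(cand b11 [-])
[14] deliver 1→3 → N3(foll b11 [-])
[15] crash(1) → N1(✗cand b11 [-])
[16] timeout(2) → N2(cand b12 [-])
[17] recover(1) → N1(foll b11 [-])
[18] timeout(1) → N1(cand b16 [-])
[19] crash(3) → N3(✗foll b11 [-])
[20] propose(1,'x') → ∅
[21] deliver 1→3 → ∅
[22] deliver 3→1 → ∅
[23] deliver 1→2 → N2(foll b16 [-])
[24] deliver 2→1 → ∅
[25] deliver 1→4 → ∅

-1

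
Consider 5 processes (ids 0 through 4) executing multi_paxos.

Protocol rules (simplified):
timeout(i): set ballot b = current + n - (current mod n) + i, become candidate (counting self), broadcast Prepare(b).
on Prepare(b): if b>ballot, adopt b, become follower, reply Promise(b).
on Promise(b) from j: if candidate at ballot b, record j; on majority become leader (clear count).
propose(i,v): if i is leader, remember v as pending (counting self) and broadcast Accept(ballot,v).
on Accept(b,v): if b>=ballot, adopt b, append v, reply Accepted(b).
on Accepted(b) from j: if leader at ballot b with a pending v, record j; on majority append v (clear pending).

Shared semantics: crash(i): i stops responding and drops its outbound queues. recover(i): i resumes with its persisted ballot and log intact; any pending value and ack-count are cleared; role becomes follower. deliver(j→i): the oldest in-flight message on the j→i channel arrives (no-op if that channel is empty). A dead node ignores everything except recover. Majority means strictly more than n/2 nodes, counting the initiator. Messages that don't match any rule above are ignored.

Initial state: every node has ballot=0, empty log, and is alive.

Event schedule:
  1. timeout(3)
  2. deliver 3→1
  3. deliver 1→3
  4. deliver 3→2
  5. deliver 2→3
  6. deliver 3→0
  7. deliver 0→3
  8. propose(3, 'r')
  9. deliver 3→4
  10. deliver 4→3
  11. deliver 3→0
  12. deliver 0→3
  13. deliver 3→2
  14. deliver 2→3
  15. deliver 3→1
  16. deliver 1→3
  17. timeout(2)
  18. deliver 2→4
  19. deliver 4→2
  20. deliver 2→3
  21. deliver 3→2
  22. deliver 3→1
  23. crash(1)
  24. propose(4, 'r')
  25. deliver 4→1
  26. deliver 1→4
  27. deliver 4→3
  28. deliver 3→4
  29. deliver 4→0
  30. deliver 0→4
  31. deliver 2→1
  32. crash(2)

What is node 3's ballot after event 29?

12

e1 timeout(3): 3[cand,b=8,-]
e2 deliver 3→1: 1[foll,b=8,-]
e3 deliver 1→3: ·
e4 deliver 3→2: 2[foll,b=8,-]
e5 deliver 2→3: 3[lead,b=8,-]
e6 deliver 3→0: 0[foll,b=8,-]
e7 deliver 0→3: ·
e8 propose(3,'r'): ·
e9 deliver 3→4: 4[foll,b=8,-]
e10 deliver 4→3: ·
e11 deliver 3→0: 0[foll,b=8,r]
e12 deliver 0→3: ·
e13 deliver 3→2: 2[foll,b=8,r]
e14 deliver 2→3: 3[lead,b=8,r]
e15 deliver 3→1: 1[foll,b=8,r]
e16 deliver 1→3: ·
e17 timeout(2): 2[cand,b=12,r]
e18 deliver 2→4: 4[foll,b=12,-]
e19 deliver 4→2: ·
e20 deliver 2→3: 3[foll,b=12,r]
e21 deliver 3→2: 2[lead,b=12,r]
e22 deliver 3→1: ·
e23 crash(1): 1[✗foll,b=8,r]
e24 propose(4,'r'): ·
e25 deliver 4→1: ·
e26 deliver 1→4: ·
e27 deliver 4→3: ·
e28 deliver 3→4: ·
e29 deliver 4→0: ·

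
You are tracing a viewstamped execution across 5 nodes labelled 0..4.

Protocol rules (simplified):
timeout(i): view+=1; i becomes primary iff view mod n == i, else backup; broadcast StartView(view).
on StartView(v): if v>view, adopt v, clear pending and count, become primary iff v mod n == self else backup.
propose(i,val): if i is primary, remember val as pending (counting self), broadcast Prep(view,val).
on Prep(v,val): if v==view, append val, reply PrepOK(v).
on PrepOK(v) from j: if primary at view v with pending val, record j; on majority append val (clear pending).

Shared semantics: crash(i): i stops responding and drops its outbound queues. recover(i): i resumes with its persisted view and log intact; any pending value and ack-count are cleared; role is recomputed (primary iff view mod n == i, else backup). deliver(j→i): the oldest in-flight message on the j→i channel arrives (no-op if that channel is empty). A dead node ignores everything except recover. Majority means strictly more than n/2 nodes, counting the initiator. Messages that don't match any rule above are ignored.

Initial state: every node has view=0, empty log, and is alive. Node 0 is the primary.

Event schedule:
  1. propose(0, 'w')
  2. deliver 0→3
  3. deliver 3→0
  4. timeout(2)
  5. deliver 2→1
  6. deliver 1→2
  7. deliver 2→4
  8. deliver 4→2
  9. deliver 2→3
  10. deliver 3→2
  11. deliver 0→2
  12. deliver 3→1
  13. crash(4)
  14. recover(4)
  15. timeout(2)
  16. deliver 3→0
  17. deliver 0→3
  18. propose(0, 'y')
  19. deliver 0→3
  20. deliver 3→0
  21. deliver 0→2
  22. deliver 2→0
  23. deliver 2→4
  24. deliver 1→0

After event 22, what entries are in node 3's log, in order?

w

1. propose(0,'w'):  nop
2. deliver 0→3:  <3:back v0 w>
3. deliver 3→0:  nop
4. timeout(2):  <2:back v1 ->
5. deliver 2→1:  <1:prim v1 ->
6. deliver 1→2:  nop
7. deliver 2→4:  <4:back v1 ->
8. deliver 4→2:  nop
9. deliver 2→3:  <3:back v1 w>
10. deliver 3→2:  nop
11. deliver 0→2:  nop
12. deliver 3→1:  nop
13. crash(4):  <4:✗back v1 ->
14. recover(4):  <4:back v1 ->
15. timeout(2):  <2:prim v2 ->
16. deliver 3→0:  nop
17. deliver 0→3:  nop
18. propose(0,'y'):  nop
19. deliver 0→3:  nop
20. deliver 3→0:  nop
21. deliver 0→2:  nop
22. deliver 2→0:  <0:back v1 ->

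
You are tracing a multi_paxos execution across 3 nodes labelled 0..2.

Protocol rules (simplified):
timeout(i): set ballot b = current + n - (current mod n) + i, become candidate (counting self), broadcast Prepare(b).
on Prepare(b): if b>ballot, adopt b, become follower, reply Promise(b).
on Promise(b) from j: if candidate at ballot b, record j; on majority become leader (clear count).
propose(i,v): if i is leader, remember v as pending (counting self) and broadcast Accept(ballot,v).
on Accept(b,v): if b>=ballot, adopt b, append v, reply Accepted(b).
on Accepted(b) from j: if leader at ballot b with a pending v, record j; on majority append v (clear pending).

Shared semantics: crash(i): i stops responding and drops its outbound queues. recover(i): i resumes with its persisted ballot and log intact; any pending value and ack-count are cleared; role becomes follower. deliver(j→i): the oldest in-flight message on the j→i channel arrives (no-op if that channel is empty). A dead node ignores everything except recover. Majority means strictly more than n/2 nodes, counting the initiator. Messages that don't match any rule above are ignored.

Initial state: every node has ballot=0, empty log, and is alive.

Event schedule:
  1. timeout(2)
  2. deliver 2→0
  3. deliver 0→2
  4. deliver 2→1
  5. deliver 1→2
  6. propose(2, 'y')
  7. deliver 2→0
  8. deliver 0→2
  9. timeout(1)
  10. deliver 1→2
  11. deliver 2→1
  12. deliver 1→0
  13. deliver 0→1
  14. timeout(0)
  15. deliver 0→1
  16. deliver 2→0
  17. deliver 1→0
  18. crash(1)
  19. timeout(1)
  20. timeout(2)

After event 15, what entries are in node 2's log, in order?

y

e1 timeout(2): 2[cand,b=5,-]
e2 deliver 2→0: 0[foll,b=5,-]
e3 deliver 0→2: 2[lead,b=5,-]
e4 deliver 2→1: 1[foll,b=5,-]
e5 deliver 1→2: ·
e6 propose(2,'y'): ·
e7 deliver 2→0: 0[foll,b=5,y]
e8 deliver 0→2: 2[lead,b=5,y]
e9 timeout(1): 1[cand,b=7,-]
e10 deliver 1→2: 2[foll,b=7,y]
e11 deliver 2→1: ·
e12 deliver 1→0: 0[foll,b=7,y]
e13 deliver 0→1: 1[lead,b=7,-]
e14 timeout(0): 0[cand,b=9,y]
e15 deliver 0→1: 1[foll,b=9,-]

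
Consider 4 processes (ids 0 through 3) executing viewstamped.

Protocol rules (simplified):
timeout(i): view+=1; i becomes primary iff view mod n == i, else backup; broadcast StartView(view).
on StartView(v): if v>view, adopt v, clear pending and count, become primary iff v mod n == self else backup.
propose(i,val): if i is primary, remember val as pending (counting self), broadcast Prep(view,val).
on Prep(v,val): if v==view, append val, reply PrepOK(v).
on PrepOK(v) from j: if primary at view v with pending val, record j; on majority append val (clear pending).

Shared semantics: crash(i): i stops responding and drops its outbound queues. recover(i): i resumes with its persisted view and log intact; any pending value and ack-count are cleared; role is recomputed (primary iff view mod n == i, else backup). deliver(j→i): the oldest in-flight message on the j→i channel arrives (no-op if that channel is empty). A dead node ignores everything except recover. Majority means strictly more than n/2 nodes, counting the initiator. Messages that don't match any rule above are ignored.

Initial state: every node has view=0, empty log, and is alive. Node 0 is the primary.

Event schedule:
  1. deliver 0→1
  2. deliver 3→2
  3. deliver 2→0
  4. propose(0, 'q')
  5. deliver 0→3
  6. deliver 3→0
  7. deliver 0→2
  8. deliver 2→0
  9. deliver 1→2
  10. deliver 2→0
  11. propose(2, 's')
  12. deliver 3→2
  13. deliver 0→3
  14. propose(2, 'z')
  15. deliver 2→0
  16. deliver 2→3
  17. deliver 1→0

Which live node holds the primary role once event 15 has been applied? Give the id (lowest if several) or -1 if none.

0

step 1 deliver 0→1: —
step 2 deliver 3→2: —
step 3 deliver 2→0: —
step 4 propose(0,'q'): —
step 5 deliver 0→3: 3={back,v=0,log=q}
step 6 deliver 3→0: —
step 7 deliver 0→2: 2={back,v=0,log=q}
step 8 deliver 2→0: 0={prim,v=0,log=q}
step 9 deliver 1→2: —
step 10 deliver 2→0: —
step 11 propose(2,'s'): —
step 12 deliver 3→2: —
step 13 deliver 0→3: —
step 14 propose(2,'z'): —
step 15 deliver 2→0: —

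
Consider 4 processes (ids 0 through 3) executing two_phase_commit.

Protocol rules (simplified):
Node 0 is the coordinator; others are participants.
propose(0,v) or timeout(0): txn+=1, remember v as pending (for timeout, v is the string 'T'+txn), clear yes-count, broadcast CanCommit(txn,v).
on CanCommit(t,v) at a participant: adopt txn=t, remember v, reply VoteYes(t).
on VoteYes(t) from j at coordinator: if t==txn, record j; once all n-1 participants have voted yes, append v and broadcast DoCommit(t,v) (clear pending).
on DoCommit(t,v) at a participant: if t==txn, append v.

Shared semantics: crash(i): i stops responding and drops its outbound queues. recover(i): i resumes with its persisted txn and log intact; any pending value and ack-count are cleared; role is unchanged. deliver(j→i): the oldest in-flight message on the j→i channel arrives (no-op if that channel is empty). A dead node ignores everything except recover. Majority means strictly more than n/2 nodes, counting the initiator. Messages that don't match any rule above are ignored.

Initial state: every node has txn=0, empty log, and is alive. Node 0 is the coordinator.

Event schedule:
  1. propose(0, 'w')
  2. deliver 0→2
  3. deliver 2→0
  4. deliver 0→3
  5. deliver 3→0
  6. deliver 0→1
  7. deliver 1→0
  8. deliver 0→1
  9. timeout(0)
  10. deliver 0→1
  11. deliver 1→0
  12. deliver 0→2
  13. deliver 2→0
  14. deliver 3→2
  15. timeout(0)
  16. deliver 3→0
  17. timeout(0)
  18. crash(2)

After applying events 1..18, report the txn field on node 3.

1

1. propose(0,'w'):  <0:coor t1 ->
2. deliver 0→2:  <2:part t1 ->
3. deliver 2→0:  nop
4. deliver 0→3:  <3:part t1 ->
5. deliver 3→0:  nop
6. deliver 0→1:  <1:part t1 ->
7. deliver 1→0:  <0:coor t1 w>
8. deliver 0→1:  <1:part t1 w>
9. timeout(0):  <0:coor t2 w>
10. deliver 0→1:  <1:part t2 w>
11. deliver 1→0:  nop
12. deliver 0→2:  <2:part t1 w>
13. deliver 2→0:  nop
14. deliver 3→2:  nop
15. timeout(0):  <0:coor t3 w>
16. deliver 3→0:  nop
17. timeout(0):  <0:coor t4 w>
18. crash(2):  <2:✗part t1 w>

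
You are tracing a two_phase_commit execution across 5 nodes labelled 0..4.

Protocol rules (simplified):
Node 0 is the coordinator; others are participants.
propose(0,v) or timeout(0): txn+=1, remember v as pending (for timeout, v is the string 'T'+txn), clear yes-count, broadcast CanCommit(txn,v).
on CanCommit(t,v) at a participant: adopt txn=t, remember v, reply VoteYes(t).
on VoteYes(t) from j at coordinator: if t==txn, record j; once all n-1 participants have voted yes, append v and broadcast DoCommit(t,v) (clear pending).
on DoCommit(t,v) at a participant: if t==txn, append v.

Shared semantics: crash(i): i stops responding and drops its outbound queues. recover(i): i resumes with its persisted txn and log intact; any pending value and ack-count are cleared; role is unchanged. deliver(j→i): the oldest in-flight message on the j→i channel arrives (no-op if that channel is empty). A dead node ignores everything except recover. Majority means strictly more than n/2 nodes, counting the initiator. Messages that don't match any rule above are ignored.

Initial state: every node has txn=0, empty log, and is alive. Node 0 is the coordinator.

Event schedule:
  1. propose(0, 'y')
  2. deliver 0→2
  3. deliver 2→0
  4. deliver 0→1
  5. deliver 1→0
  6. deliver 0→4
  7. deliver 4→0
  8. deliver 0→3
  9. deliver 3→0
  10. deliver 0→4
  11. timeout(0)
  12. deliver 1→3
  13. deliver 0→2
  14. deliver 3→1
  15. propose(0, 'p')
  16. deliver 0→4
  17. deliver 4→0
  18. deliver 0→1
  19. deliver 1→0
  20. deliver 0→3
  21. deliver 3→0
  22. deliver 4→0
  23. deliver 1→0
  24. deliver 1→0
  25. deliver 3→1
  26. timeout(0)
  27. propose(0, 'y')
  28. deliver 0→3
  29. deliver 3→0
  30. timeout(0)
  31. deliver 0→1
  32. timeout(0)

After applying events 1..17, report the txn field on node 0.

[1] propose(0,'y') → N0(coor t1 [-])
[2] deliver 0→2 → N2(part t1 [-])
[3] deliver 2→0 → ∅
[4] deliver 0→1 → N1(part t1 [-])
[5] deliver 1→0 → ∅
[6] deliver 0→4 → N4(part t1 [-])
[7] deliver 4→0 → ∅
[8] deliver 0→3 → N3(part t1 [-])
[9] deliver 3→0 → N0(coor t1 [y])
[10] deliver 0→4 → N4(part t1 [y])
[11] timeout(0) → N0(coor t2 [y])
[12] deliver 1→3 → ∅
[13] deliver 0→2 → N2(part t1 [y])
[14] deliver 3→1 → ∅
[15] propose(0,'p') → N0(coor t3 [y])
[16] deliver 0→4 → N4(part t2 [y])
[17] deliver 4→0 → ∅

3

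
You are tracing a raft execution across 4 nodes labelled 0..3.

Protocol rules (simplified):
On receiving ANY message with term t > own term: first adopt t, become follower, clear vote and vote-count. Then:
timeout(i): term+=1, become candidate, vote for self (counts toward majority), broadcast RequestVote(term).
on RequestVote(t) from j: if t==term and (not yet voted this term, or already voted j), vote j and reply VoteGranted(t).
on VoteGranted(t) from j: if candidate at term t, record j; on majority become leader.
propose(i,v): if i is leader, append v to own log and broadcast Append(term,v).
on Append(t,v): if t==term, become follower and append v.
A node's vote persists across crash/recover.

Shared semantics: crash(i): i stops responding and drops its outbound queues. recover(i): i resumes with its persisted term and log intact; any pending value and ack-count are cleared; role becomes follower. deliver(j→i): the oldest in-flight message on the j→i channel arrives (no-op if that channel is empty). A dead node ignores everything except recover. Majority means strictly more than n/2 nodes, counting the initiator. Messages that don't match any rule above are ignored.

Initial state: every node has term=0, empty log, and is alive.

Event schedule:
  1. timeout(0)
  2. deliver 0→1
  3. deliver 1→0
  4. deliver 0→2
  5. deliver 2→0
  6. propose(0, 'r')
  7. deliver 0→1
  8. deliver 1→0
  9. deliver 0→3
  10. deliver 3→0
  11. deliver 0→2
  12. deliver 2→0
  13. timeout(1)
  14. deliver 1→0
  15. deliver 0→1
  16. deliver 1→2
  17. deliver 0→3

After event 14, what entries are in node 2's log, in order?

step 1 timeout(0): 0={cand,t=1,log=-}
step 2 deliver 0→1: 1={foll,t=1,log=-}
step 3 deliver 1→0: —
step 4 deliver 0→2: 2={foll,t=1,log=-}
step 5 deliver 2→0: 0={lead,t=1,log=-}
step 6 propose(0,'r'): 0={lead,t=1,log=r}
step 7 deliver 0→1: 1={foll,t=1,log=r}
step 8 deliver 1→0: —
step 9 deliver 0→3: 3={foll,t=1,log=-}
step 10 deliver 3→0: —
step 11 deliver 0→2: 2={foll,t=1,log=r}
step 12 deliver 2→0: —
step 13 timeout(1): 1={cand,t=2,log=r}
step 14 deliver 1→0: 0={foll,t=2,log=r}

r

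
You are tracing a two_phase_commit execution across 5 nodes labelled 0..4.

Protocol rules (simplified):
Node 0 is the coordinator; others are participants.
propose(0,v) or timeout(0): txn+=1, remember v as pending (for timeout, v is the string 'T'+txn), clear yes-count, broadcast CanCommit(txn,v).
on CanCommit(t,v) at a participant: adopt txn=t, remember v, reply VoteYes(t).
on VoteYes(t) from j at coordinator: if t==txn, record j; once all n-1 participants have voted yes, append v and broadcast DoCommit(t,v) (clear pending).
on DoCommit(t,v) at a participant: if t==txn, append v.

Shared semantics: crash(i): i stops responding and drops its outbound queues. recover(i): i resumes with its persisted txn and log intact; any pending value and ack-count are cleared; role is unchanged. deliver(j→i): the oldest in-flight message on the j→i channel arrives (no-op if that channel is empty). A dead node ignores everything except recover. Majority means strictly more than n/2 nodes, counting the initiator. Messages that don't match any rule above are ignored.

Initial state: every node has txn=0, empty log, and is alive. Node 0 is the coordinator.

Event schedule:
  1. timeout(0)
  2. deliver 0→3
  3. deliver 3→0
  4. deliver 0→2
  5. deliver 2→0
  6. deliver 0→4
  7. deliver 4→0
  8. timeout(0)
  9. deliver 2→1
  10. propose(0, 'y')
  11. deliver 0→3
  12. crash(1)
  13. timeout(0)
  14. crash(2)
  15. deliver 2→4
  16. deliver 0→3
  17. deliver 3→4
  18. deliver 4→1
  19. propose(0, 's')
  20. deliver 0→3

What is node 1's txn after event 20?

0

after 1 — timeout(0): n0:coor/t1/[-]
after 2 — deliver 0→3: n3:part/t1/[-]
after 3 — deliver 3→0: ·
after 4 — deliver 0→2: n2:part/t1/[-]
after 5 — deliver 2→0: ·
after 6 — deliver 0→4: n4:part/t1/[-]
after 7 — deliver 4→0: ·
after 8 — timeout(0): n0:coor/t2/[-]
after 9 — deliver 2→1: ·
after 10 — propose(0,'y'): n0:coor/t3/[-]
after 11 — deliver 0→3: n3:part/t2/[-]
after 12 — crash(1): n1:✗part/t0/[-]
after 13 — timeout(0): n0:coor/t4/[-]
after 14 — crash(2): n2:✗part/t1/[-]
after 15 — deliver 2→4: ·
after 16 — deliver 0→3: n3:part/t3/[-]
after 17 — deliver 3→4: ·
after 18 — deliver 4→1: ·
after 19 — propose(0,'s'): n0:coor/t5/[-]
after 20 — deliver 0→3: n3:part/t4/[-]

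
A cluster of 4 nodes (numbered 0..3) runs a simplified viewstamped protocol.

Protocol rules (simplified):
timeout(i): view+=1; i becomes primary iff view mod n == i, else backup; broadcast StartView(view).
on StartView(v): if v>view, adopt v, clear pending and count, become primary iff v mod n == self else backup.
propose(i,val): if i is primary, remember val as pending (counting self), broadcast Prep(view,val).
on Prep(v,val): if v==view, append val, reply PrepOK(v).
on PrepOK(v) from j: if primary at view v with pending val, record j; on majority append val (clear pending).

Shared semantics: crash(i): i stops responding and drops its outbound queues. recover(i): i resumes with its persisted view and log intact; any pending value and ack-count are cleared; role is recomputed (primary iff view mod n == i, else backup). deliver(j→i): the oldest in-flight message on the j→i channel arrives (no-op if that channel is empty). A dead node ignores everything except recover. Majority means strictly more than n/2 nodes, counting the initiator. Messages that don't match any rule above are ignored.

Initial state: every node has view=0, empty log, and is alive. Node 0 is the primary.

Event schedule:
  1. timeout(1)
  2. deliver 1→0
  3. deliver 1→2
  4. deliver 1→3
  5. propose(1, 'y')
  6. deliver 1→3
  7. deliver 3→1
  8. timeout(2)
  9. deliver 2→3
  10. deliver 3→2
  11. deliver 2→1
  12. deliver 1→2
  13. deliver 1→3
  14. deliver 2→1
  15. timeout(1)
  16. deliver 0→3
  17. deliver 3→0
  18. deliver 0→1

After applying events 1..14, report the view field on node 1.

2

[1] timeout(1) → N1(prim v1 [-])
[2] deliver 1→0 → N0(back v1 [-])
[3] deliver 1→2 → N2(back v1 [-])
[4] deliver 1→3 → N3(back v1 [-])
[5] propose(1,'y') → ∅
[6] deliver 1→3 → N3(back v1 [y])
[7] deliver 3→1 → ∅
[8] timeout(2) → N2(prim v2 [-])
[9] deliver 2→3 → N3(back v2 [y])
[10] deliver 3→2 → ∅
[11] deliver 2→1 → N1(back v2 [-])
[12] deliver 1→2 → ∅
[13] deliver 1→3 → ∅
[14] deliver 2→1 → ∅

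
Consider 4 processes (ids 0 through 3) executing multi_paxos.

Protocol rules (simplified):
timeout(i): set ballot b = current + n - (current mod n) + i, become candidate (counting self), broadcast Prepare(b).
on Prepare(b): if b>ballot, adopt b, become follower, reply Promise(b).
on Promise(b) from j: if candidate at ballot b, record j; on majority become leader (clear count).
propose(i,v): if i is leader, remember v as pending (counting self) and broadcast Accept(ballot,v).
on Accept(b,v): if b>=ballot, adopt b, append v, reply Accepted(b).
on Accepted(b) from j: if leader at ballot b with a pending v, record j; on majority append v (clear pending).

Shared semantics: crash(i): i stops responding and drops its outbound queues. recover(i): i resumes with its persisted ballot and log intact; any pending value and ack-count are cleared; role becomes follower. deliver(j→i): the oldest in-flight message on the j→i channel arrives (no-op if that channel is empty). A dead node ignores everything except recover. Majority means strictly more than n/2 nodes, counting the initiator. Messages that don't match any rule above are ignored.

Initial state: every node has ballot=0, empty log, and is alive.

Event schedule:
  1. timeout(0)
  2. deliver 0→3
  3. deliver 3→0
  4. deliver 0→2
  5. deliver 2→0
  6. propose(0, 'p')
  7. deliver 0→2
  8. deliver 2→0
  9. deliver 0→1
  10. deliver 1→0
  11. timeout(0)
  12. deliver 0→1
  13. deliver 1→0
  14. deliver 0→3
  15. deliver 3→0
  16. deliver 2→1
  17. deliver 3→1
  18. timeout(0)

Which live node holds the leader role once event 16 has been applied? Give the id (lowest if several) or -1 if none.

[1] timeout(0) → N0(cand b4 [-])
[2] deliver 0→3 → N3(foll b4 [-])
[3] deliver 3→0 → ∅
[4] deliver 0→2 → N2(foll b4 [-])
[5] deliver 2→0 → N0(lead b4 [-])
[6] propose(0,'p') → ∅
[7] deliver 0→2 → N2(foll b4 [p])
[8] deliver 2→0 → ∅
[9] deliver 0→1 → N1(foll b4 [-])
[10] deliver 1→0 → ∅
[11] timeout(0) → N0(cand b8 [-])
[12] deliver 0→1 → N1(foll b4 [p])
[13] deliver 1→0 → ∅
[14] deliver 0→3 → N3(foll b4 [p])
[15] deliver 3→0 → ∅
[16] deliver 2→1 → ∅

-1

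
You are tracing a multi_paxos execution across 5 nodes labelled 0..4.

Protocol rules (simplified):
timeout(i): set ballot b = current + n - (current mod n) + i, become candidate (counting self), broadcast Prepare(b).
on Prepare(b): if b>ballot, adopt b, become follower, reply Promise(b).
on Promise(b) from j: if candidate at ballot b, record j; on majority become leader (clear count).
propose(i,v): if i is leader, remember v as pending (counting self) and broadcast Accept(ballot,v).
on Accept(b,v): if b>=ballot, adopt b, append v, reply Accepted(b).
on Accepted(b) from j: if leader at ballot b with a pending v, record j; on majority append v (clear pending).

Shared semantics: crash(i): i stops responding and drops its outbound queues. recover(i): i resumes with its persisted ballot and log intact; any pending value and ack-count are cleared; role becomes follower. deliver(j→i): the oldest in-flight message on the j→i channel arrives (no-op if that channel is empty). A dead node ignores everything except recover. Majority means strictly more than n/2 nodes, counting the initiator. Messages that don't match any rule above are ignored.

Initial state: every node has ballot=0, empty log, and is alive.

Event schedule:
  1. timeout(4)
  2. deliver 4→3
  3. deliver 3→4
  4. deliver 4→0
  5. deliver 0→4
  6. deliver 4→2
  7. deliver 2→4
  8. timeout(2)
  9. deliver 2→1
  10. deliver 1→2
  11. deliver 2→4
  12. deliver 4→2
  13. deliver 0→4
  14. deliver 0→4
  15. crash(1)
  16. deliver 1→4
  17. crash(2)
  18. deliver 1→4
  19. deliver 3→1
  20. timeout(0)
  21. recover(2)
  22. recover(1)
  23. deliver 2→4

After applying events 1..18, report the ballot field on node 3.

9

after 1 — timeout(4): n4:cand/b9/[-]
after 2 — deliver 4→3: n3:foll/b9/[-]
after 3 — deliver 3→4: ·
after 4 — deliver 4→0: n0:foll/b9/[-]
after 5 — deliver 0→4: n4:lead/b9/[-]
after 6 — deliver 4→2: n2:foll/b9/[-]
after 7 — deliver 2→4: ·
after 8 — timeout(2): n2:cand/b12/[-]
after 9 — deliver 2→1: n1:foll/b12/[-]
after 10 — deliver 1→2: ·
after 11 — deliver 2→4: n4:foll/b12/[-]
after 12 — deliver 4→2: n2:lead/b12/[-]
after 13 — deliver 0→4: ·
after 14 — deliver 0→4: ·
after 15 — crash(1): n1:✗foll/b12/[-]
after 16 — deliver 1→4: ·
after 17 — crash(2): n2:✗lead/b12/[-]
after 18 — deliver 1→4: ·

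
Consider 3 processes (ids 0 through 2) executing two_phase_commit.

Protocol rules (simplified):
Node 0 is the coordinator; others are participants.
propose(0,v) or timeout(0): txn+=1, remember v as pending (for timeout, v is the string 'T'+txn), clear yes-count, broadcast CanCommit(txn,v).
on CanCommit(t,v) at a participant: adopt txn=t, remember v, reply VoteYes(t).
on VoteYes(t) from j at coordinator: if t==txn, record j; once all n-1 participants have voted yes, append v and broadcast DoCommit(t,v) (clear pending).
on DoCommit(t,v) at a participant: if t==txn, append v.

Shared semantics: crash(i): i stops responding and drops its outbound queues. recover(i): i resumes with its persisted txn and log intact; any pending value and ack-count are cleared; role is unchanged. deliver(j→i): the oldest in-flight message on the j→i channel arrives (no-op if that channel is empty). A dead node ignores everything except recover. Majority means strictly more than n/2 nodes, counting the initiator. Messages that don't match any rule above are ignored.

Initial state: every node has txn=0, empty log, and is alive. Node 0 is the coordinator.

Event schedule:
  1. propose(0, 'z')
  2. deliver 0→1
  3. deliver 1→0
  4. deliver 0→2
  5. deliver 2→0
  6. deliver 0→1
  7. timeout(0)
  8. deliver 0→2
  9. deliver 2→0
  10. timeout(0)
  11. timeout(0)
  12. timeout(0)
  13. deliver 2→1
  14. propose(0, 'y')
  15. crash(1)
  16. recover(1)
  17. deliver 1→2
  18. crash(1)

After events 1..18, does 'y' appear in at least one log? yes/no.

e1 propose(0,'z'): 0[coor,t=1,-]
e2 deliver 0→1: 1[part,t=1,-]
e3 deliver 1→0: ·
e4 deliver 0→2: 2[part,t=1,-]
e5 deliver 2→0: 0[coor,t=1,z]
e6 deliver 0→1: 1[part,t=1,z]
e7 timeout(0): 0[coor,t=2,z]
e8 deliver 0→2: 2[part,t=1,z]
e9 deliver 2→0: ·
e10 timeout(0): 0[coor,t=3,z]
e11 timeout(0): 0[coor,t=4,z]
e12 timeout(0): 0[coor,t=5,z]
e13 deliver 2→1: ·
e14 propose(0,'y'): 0[coor,t=6,z]
e15 crash(1): 1[✗part,t=1,z]
e16 recover(1): 1[part,t=1,z]
e17 deliver 1→2: ·
e18 crash(1): 1[✗part,t=1,z]

no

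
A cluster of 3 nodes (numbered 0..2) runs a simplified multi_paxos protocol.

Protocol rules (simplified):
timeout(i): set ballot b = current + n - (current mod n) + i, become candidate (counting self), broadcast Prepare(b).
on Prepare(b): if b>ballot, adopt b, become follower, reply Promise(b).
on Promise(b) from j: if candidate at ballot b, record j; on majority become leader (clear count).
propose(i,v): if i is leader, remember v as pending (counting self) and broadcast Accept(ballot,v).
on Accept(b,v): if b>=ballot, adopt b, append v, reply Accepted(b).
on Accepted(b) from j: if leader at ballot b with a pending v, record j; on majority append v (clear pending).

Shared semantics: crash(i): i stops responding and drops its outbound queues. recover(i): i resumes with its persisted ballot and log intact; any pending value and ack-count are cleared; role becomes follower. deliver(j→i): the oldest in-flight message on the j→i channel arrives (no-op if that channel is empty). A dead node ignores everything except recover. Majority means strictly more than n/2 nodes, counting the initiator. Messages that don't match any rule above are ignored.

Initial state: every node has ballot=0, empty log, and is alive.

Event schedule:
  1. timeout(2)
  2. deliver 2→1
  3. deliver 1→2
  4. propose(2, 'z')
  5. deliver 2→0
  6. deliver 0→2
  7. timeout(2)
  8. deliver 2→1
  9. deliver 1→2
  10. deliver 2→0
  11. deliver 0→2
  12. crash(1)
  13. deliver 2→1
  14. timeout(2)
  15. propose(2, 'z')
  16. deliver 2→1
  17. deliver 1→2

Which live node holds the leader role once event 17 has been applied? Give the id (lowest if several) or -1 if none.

-1

[1] timeout(2) → N2(cand b5 [-])
[2] deliver 2→1 → N1(foll b5 [-])
[3] deliver 1→2 → N2(lead b5 [-])
[4] propose(2,'z') → ∅
[5] deliver 2→0 → N0(foll b5 [-])
[6] deliver 0→2 → ∅
[7] timeout(2) → N2(cand b8 [-])
[8] deliver 2→1 → N1(foll b5 [z])
[9] deliver 1→2 → ∅
[10] deliver 2→0 → N0(foll b5 [z])
[11] deliver 0→2 → ∅
[12] crash(1) → N1(✗foll b5 [z])
[13] deliver 2→1 → ∅
[14] timeout(2) → N2(cand b11 [-])
[15] propose(2,'z') → ∅
[16] deliver 2→1 → ∅
[17] deliver 1→2 → ∅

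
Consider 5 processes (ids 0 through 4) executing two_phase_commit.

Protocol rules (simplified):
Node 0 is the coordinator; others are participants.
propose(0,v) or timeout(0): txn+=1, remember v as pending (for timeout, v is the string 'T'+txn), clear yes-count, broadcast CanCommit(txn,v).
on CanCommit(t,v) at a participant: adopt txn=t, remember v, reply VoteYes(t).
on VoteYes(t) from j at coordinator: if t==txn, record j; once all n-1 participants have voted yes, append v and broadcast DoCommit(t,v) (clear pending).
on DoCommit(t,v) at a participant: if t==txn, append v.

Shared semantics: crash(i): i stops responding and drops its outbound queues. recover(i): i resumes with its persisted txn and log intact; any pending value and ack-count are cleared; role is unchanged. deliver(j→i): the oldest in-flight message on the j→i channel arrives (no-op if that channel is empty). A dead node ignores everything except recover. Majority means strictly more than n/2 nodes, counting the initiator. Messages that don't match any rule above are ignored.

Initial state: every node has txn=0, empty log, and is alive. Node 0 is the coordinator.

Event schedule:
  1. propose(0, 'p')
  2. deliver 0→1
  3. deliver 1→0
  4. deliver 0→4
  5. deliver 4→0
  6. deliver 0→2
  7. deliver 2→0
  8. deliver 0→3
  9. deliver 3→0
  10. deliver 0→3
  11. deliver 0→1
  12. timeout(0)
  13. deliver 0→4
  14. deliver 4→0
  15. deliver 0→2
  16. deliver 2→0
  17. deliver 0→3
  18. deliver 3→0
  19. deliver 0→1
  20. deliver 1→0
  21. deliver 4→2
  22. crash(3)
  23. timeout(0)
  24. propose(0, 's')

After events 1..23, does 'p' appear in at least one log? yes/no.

1. propose(0,'p'):  <0:coor t1 ->
2. deliver 0→1:  <1:part t1 ->
3. deliver 1→0:  nop
4. deliver 0→4:  <4:part t1 ->
5. deliver 4→0:  nop
6. deliver 0→2:  <2:part t1 ->
7. deliver 2→0:  nop
8. deliver 0→3:  <3:part t1 ->
9. deliver 3→0:  <0:coor t1 p>
10. deliver 0→3:  <3:part t1 p>
11. deliver 0→1:  <1:part t1 p>
12. timeout(0):  <0:coor t2 p>
13. deliver 0→4:  <4:part t1 p>
14. deliver 4→0:  nop
15. deliver 0→2:  <2:part t1 p>
16. deliver 2→0:  nop
17. deliver 0→3:  <3:part t2 p>
18. deliver 3→0:  nop
19. deliver 0→1:  <1:part t2 p>
20. deliver 1→0:  nop
21. deliver 4→2:  nop
22. crash(3):  <3:✗part t2 p>
23. timeout(0):  <0:coor t3 p>

yes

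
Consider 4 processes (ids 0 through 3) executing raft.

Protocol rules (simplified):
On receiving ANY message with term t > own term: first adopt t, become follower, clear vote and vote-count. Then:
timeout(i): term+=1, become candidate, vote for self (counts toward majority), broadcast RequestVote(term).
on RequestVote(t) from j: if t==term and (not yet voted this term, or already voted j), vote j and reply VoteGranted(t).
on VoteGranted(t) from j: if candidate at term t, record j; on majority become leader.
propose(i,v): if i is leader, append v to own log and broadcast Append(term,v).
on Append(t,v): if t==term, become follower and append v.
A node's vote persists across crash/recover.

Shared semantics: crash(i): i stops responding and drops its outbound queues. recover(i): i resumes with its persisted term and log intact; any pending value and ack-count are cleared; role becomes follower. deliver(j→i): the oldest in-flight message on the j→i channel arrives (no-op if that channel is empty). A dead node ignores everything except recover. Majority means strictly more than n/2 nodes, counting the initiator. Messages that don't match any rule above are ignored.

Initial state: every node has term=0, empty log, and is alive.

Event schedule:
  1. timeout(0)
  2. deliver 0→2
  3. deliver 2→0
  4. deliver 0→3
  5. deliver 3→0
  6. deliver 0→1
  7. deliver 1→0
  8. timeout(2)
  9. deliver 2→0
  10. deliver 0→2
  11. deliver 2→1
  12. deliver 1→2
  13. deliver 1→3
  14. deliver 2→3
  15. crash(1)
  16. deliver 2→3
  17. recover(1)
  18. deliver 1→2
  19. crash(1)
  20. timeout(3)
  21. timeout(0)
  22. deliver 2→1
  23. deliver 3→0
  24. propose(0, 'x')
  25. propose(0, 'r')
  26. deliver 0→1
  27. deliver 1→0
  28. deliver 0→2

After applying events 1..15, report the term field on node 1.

2

step 1 timeout(0): 0={cand,t=1,log=-}
step 2 deliver 0→2: 2={foll,t=1,log=-}
step 3 deliver 2→0: —
step 4 deliver 0→3: 3={foll,t=1,log=-}
step 5 deliver 3→0: 0={lead,t=1,log=-}
step 6 deliver 0→1: 1={foll,t=1,log=-}
step 7 deliver 1→0: —
step 8 timeout(2): 2={cand,t=2,log=-}
step 9 deliver 2→0: 0={foll,t=2,log=-}
step 10 deliver 0→2: —
step 11 deliver 2→1: 1={foll,t=2,log=-}
step 12 deliver 1→2: 2={lead,t=2,log=-}
step 13 deliver 1→3: —
step 14 deliver 2→3: 3={foll,t=2,log=-}
step 15 crash(1): 1={✗foll,t=2,log=-}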